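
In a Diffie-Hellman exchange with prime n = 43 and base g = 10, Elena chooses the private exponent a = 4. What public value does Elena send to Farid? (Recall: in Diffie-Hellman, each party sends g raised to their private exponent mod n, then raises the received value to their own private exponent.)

24

Public value = 10^4 mod 43.
10^1 ≡ 10 (mod 43)
10^2 = (10^1)^2 ≡ 10^2 = 100 ≡ 14 (mod 43)
10^4 = (10^2)^2 ≡ 14^2 = 196 ≡ 24 (mod 43)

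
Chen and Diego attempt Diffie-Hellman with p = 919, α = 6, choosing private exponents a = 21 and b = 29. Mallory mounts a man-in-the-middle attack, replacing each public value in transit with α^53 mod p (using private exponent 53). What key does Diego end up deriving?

560

Diego receives Mallory's public value M = 6^53 mod 919 instead of the honest one.
6^1 ≡ 6 (mod 919)
6^2 = (6^1)^2 ≡ 6^2 = 36 ≡ 36 (mod 919)
6^4 = (6^2)^2 ≡ 36^2 = 1296 ≡ 377 (mod 919)
6^8 = (6^4)^2 ≡ 377^2 = 142129 ≡ 603 (mod 919)
6^16 = (6^8)^2 ≡ 603^2 = 363609 ≡ 604 (mod 919)
6^32 = (6^16)^2 ≡ 604^2 = 364816 ≡ 892 (mod 919)
6^53 = 6^32 · 6^16 · 6^4 · 6^1 ≡ 892 · 604 · 377 · 6 ≡ 883 (mod 919).
So M = 883. Diego computes K = M^29 mod 919.
883^1 ≡ 883 (mod 919)
883^2 = (883^1)^2 ≡ 883^2 = 779689 ≡ 377 (mod 919)
883^4 = (883^2)^2 ≡ 377^2 = 142129 ≡ 603 (mod 919)
883^8 = (883^4)^2 ≡ 603^2 = 363609 ≡ 604 (mod 919)
883^16 = (883^8)^2 ≡ 604^2 = 364816 ≡ 892 (mod 919)
883^29 = 883^16 · 883^8 · 883^4 · 883^1 ≡ 892 · 604 · 603 · 883 ≡ 560 (mod 919).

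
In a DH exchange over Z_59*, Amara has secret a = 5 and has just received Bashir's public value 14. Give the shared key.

39

Shared key K = 14^5 mod 59.
14^1 ≡ 14 (mod 59)
14^2 = (14^1)^2 ≡ 14^2 = 196 ≡ 19 (mod 59)
14^4 = (14^2)^2 ≡ 19^2 = 361 ≡ 7 (mod 59)
14^5 = 14^4 · 14^1 ≡ 7 · 14 ≡ 39 (mod 59).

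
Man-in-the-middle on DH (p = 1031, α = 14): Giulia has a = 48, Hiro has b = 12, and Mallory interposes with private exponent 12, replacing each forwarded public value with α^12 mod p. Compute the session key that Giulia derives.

Giulia receives Mallory's public value M = 14^12 mod 1031 instead of the honest one.
14^1 ≡ 14 (mod 1031)
14^2 = (14^1)^2 ≡ 14^2 = 196 ≡ 196 (mod 1031)
14^4 = (14^2)^2 ≡ 196^2 = 38416 ≡ 269 (mod 1031)
14^8 = (14^4)^2 ≡ 269^2 = 72361 ≡ 191 (mod 1031)
14^12 = 14^8 · 14^4 ≡ 191 · 269 ≡ 860 (mod 1031).
So M = 860. Giulia computes K = M^48 mod 1031.
860^1 ≡ 860 (mod 1031)
860^2 = (860^1)^2 ≡ 860^2 = 739600 ≡ 373 (mod 1031)
860^4 = (860^2)^2 ≡ 373^2 = 139129 ≡ 975 (mod 1031)
860^8 = (860^4)^2 ≡ 975^2 = 950625 ≡ 43 (mod 1031)
860^16 = (860^8)^2 ≡ 43^2 = 1849 ≡ 818 (mod 1031)
860^32 = (860^16)^2 ≡ 818^2 = 669124 ≡ 5 (mod 1031)
860^48 = 860^32 · 860^16 ≡ 5 · 818 ≡ 997 (mod 1031).

997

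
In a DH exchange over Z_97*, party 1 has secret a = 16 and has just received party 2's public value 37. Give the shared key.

Shared key K = 37^16 mod 97.
37^1 ≡ 37 (mod 97)
37^2 = (37^1)^2 ≡ 37^2 = 1369 ≡ 11 (mod 97)
37^4 = (37^2)^2 ≡ 11^2 = 121 ≡ 24 (mod 97)
37^8 = (37^4)^2 ≡ 24^2 = 576 ≡ 91 (mod 97)
37^16 = (37^8)^2 ≡ 91^2 = 8281 ≡ 36 (mod 97)

36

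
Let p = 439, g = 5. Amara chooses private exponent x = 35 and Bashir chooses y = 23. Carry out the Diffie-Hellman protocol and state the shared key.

90

Amara sends A = g^x mod p = 5^35 mod 439.
5^1 ≡ 5 (mod 439)
5^2 = (5^1)^2 ≡ 5^2 = 25 ≡ 25 (mod 439)
5^4 = (5^2)^2 ≡ 25^2 = 625 ≡ 186 (mod 439)
5^8 = (5^4)^2 ≡ 186^2 = 34596 ≡ 354 (mod 439)
5^16 = (5^8)^2 ≡ 354^2 = 125316 ≡ 201 (mod 439)
5^32 = (5^16)^2 ≡ 201^2 = 40401 ≡ 13 (mod 439)
5^35 = 5^32 · 5^2 · 5^1 ≡ 13 · 25 · 5 ≡ 308 (mod 439).
So A = 308. Bashir then computes K = A^y mod p = 308^23 mod 439.
308^1 ≡ 308 (mod 439)
308^2 = (308^1)^2 ≡ 308^2 = 94864 ≡ 40 (mod 439)
308^4 = (308^2)^2 ≡ 40^2 = 1600 ≡ 283 (mod 439)
308^8 = (308^4)^2 ≡ 283^2 = 80089 ≡ 191 (mod 439)
308^16 = (308^8)^2 ≡ 191^2 = 36481 ≡ 44 (mod 439)
308^23 = 308^16 · 308^4 · 308^2 · 308^1 ≡ 44 · 283 · 40 · 308 ≡ 90 (mod 439).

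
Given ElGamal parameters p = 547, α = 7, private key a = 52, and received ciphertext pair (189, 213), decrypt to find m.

Shared mask s = c₁^a mod p = 189^52 mod 547.
189^1 ≡ 189 (mod 547)
189^2 = (189^1)^2 ≡ 189^2 = 35721 ≡ 166 (mod 547)
189^4 = (189^2)^2 ≡ 166^2 = 27556 ≡ 206 (mod 547)
189^8 = (189^4)^2 ≡ 206^2 = 42436 ≡ 317 (mod 547)
189^16 = (189^8)^2 ≡ 317^2 = 100489 ≡ 388 (mod 547)
189^32 = (189^16)^2 ≡ 388^2 = 150544 ≡ 119 (mod 547)
189^52 = 189^32 · 189^16 · 189^4 ≡ 119 · 388 · 206 ≡ 196 (mod 547).
So s = 196; s⁻¹ ≡ 427 (mod 547).
m = c₂ · s⁻¹ mod 547 = 213 · 427 mod 547 = 149.

149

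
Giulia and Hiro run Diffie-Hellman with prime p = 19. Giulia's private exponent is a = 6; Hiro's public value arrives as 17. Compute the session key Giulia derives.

7

Shared key K = 17^6 mod 19.
17^1 ≡ 17 (mod 19)
17^2 = (17^1)^2 ≡ 17^2 = 289 ≡ 4 (mod 19)
17^4 = (17^2)^2 ≡ 4^2 = 16 ≡ 16 (mod 19)
17^6 = 17^4 · 17^2 ≡ 16 · 4 ≡ 7 (mod 19).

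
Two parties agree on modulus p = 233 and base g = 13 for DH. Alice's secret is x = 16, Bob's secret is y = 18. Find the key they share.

Bob sends B = g^y mod p = 13^18 mod 233.
13^1 ≡ 13 (mod 233)
13^2 = (13^1)^2 ≡ 13^2 = 169 ≡ 169 (mod 233)
13^4 = (13^2)^2 ≡ 169^2 = 28561 ≡ 135 (mod 233)
13^8 = (13^4)^2 ≡ 135^2 = 18225 ≡ 51 (mod 233)
13^16 = (13^8)^2 ≡ 51^2 = 2601 ≡ 38 (mod 233)
13^18 = 13^16 · 13^2 ≡ 38 · 169 ≡ 131 (mod 233).
So B = 131. Alice then computes K = B^x mod p = 131^16 mod 233.
131^1 ≡ 131 (mod 233)
131^2 = (131^1)^2 ≡ 131^2 = 17161 ≡ 152 (mod 233)
131^4 = (131^2)^2 ≡ 152^2 = 23104 ≡ 37 (mod 233)
131^8 = (131^4)^2 ≡ 37^2 = 1369 ≡ 204 (mod 233)
131^16 = (131^8)^2 ≡ 204^2 = 41616 ≡ 142 (mod 233)

142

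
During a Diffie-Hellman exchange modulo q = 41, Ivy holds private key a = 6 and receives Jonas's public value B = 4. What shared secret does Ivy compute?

37

Shared key K = 4^6 mod 41.
4^1 ≡ 4 (mod 41)
4^2 = (4^1)^2 ≡ 4^2 = 16 ≡ 16 (mod 41)
4^4 = (4^2)^2 ≡ 16^2 = 256 ≡ 10 (mod 41)
4^6 = 4^4 · 4^2 ≡ 10 · 16 ≡ 37 (mod 41).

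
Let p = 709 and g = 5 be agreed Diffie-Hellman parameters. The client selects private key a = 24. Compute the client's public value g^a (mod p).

400

Public value = 5^24 (mod 709).
5^1 ≡ 5 (mod 709)
5^2 = (5^1)^2 ≡ 5^2 = 25 ≡ 25 (mod 709)
5^4 = (5^2)^2 ≡ 25^2 = 625 ≡ 625 (mod 709)
5^8 = (5^4)^2 ≡ 625^2 = 390625 ≡ 675 (mod 709)
5^16 = (5^8)^2 ≡ 675^2 = 455625 ≡ 447 (mod 709)
5^24 = 5^16 · 5^8 ≡ 447 · 675 ≡ 400 (mod 709).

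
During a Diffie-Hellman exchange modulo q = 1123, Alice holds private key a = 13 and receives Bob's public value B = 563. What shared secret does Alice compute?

Shared key K = 563^13 mod 1123.
563^1 ≡ 563 (mod 1123)
563^2 = (563^1)^2 ≡ 563^2 = 316969 ≡ 283 (mod 1123)
563^4 = (563^2)^2 ≡ 283^2 = 80089 ≡ 356 (mod 1123)
563^8 = (563^4)^2 ≡ 356^2 = 126736 ≡ 960 (mod 1123)
563^13 = 563^8 · 563^4 · 563^1 ≡ 960 · 356 · 563 ≡ 552 (mod 1123).

552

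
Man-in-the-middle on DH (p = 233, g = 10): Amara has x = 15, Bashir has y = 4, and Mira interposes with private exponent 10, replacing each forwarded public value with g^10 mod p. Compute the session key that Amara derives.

183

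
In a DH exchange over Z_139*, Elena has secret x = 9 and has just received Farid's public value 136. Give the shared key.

55

Shared key K = 136^9 mod 139.
136^1 ≡ 136 (mod 139)
136^2 = (136^1)^2 ≡ 136^2 = 18496 ≡ 9 (mod 139)
136^4 = (136^2)^2 ≡ 9^2 = 81 ≡ 81 (mod 139)
136^8 = (136^4)^2 ≡ 81^2 = 6561 ≡ 28 (mod 139)
136^9 = 136^8 · 136^1 ≡ 28 · 136 ≡ 55 (mod 139).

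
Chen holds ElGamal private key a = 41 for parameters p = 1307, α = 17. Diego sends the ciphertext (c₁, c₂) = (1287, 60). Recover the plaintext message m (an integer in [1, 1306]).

1112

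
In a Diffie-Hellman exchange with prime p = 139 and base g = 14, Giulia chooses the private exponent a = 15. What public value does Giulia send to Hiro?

75

Public value = 14^15 mod 139.
14^1 ≡ 14 (mod 139)
14^2 = (14^1)^2 ≡ 14^2 = 196 ≡ 57 (mod 139)
14^4 = (14^2)^2 ≡ 57^2 = 3249 ≡ 52 (mod 139)
14^8 = (14^4)^2 ≡ 52^2 = 2704 ≡ 63 (mod 139)
14^15 = 14^8 · 14^4 · 14^2 · 14^1 ≡ 63 · 52 · 57 · 14 ≡ 75 (mod 139).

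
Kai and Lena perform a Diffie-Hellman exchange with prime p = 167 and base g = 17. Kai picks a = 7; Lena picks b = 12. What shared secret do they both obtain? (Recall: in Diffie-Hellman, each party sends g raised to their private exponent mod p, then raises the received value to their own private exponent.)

150

Kai sends A = g^a mod p = 17^7 mod 167.
17^1 ≡ 17 (mod 167)
17^2 = (17^1)^2 ≡ 17^2 = 289 ≡ 122 (mod 167)
17^4 = (17^2)^2 ≡ 122^2 = 14884 ≡ 21 (mod 167)
17^7 = 17^4 · 17^2 · 17^1 ≡ 21 · 122 · 17 ≡ 134 (mod 167).
So A = 134. Lena then computes K = A^b mod p = 134^12 mod 167.
134^1 ≡ 134 (mod 167)
134^2 = (134^1)^2 ≡ 134^2 = 17956 ≡ 87 (mod 167)
134^4 = (134^2)^2 ≡ 87^2 = 7569 ≡ 54 (mod 167)
134^8 = (134^4)^2 ≡ 54^2 = 2916 ≡ 77 (mod 167)
134^12 = 134^8 · 134^4 ≡ 77 · 54 ≡ 150 (mod 167).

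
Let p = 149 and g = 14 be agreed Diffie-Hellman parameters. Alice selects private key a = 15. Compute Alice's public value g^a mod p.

74

Public value = 14^15 mod 149.
14^1 ≡ 14 (mod 149)
14^2 = (14^1)^2 ≡ 14^2 = 196 ≡ 47 (mod 149)
14^4 = (14^2)^2 ≡ 47^2 = 2209 ≡ 123 (mod 149)
14^8 = (14^4)^2 ≡ 123^2 = 15129 ≡ 80 (mod 149)
14^15 = 14^8 · 14^4 · 14^2 · 14^1 ≡ 80 · 123 · 47 · 14 ≡ 74 (mod 149).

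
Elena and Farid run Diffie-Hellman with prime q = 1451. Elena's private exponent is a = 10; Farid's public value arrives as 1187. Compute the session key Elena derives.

1113

Shared key K = 1187^10 mod 1451.
1187^1 ≡ 1187 (mod 1451)
1187^2 = (1187^1)^2 ≡ 1187^2 = 1408969 ≡ 48 (mod 1451)
1187^4 = (1187^2)^2 ≡ 48^2 = 2304 ≡ 853 (mod 1451)
1187^8 = (1187^4)^2 ≡ 853^2 = 727609 ≡ 658 (mod 1451)
1187^10 = 1187^8 · 1187^2 ≡ 658 · 48 ≡ 1113 (mod 1451).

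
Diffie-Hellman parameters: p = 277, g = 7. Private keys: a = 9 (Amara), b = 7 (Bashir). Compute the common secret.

113

Amara sends A = g^a mod p = 7^9 mod 277.
7^1 ≡ 7 (mod 277)
7^2 = (7^1)^2 ≡ 7^2 = 49 ≡ 49 (mod 277)
7^4 = (7^2)^2 ≡ 49^2 = 2401 ≡ 185 (mod 277)
7^8 = (7^4)^2 ≡ 185^2 = 34225 ≡ 154 (mod 277)
7^9 = 7^8 · 7^1 ≡ 154 · 7 ≡ 247 (mod 277).
So A = 247. Bashir then computes K = A^b mod p = 247^7 mod 277.
247^1 ≡ 247 (mod 277)
247^2 = (247^1)^2 ≡ 247^2 = 61009 ≡ 69 (mod 277)
247^4 = (247^2)^2 ≡ 69^2 = 4761 ≡ 52 (mod 277)
247^7 = 247^4 · 247^2 · 247^1 ≡ 52 · 69 · 247 ≡ 113 (mod 277).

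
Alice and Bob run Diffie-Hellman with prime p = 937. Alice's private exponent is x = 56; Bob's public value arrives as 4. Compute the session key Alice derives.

205

Shared key K = 4^56 mod 937.
4^1 ≡ 4 (mod 937)
4^2 = (4^1)^2 ≡ 4^2 = 16 ≡ 16 (mod 937)
4^4 = (4^2)^2 ≡ 16^2 = 256 ≡ 256 (mod 937)
4^8 = (4^4)^2 ≡ 256^2 = 65536 ≡ 883 (mod 937)
4^16 = (4^8)^2 ≡ 883^2 = 779689 ≡ 105 (mod 937)
4^32 = (4^16)^2 ≡ 105^2 = 11025 ≡ 718 (mod 937)
4^56 = 4^32 · 4^16 · 4^8 ≡ 718 · 105 · 883 ≡ 205 (mod 937).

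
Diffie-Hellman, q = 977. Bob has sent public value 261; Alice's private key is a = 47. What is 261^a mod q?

254

Shared key K = 261^47 mod 977.
261^1 ≡ 261 (mod 977)
261^2 = (261^1)^2 ≡ 261^2 = 68121 ≡ 708 (mod 977)
261^4 = (261^2)^2 ≡ 708^2 = 501264 ≡ 63 (mod 977)
261^8 = (261^4)^2 ≡ 63^2 = 3969 ≡ 61 (mod 977)
261^16 = (261^8)^2 ≡ 61^2 = 3721 ≡ 790 (mod 977)
261^32 = (261^16)^2 ≡ 790^2 = 624100 ≡ 774 (mod 977)
261^47 = 261^32 · 261^8 · 261^4 · 261^2 · 261^1 ≡ 774 · 61 · 63 · 708 · 261 ≡ 254 (mod 977).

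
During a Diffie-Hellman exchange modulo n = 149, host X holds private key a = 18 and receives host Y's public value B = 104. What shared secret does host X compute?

Shared key K = 104^18 mod 149.
104^1 ≡ 104 (mod 149)
104^2 = (104^1)^2 ≡ 104^2 = 10816 ≡ 88 (mod 149)
104^4 = (104^2)^2 ≡ 88^2 = 7744 ≡ 145 (mod 149)
104^8 = (104^4)^2 ≡ 145^2 = 21025 ≡ 16 (mod 149)
104^16 = (104^8)^2 ≡ 16^2 = 256 ≡ 107 (mod 149)
104^18 = 104^16 · 104^2 ≡ 107 · 88 ≡ 29 (mod 149).

29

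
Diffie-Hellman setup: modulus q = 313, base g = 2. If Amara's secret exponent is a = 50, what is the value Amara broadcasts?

Public value = 2^50 mod 313.
2^1 ≡ 2 (mod 313)
2^2 = (2^1)^2 ≡ 2^2 = 4 ≡ 4 (mod 313)
2^4 = (2^2)^2 ≡ 4^2 = 16 ≡ 16 (mod 313)
2^8 = (2^4)^2 ≡ 16^2 = 256 ≡ 256 (mod 313)
2^16 = (2^8)^2 ≡ 256^2 = 65536 ≡ 119 (mod 313)
2^32 = (2^16)^2 ≡ 119^2 = 14161 ≡ 76 (mod 313)
2^50 = 2^32 · 2^16 · 2^2 ≡ 76 · 119 · 4 ≡ 181 (mod 313).

181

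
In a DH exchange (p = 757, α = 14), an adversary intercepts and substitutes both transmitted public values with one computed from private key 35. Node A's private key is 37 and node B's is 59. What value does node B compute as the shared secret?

Node B receives an adversary's public value M = 14^35 mod 757 instead of the honest one.
14^1 ≡ 14 (mod 757)
14^2 = (14^1)^2 ≡ 14^2 = 196 ≡ 196 (mod 757)
14^4 = (14^2)^2 ≡ 196^2 = 38416 ≡ 566 (mod 757)
14^8 = (14^4)^2 ≡ 566^2 = 320356 ≡ 145 (mod 757)
14^16 = (14^8)^2 ≡ 145^2 = 21025 ≡ 586 (mod 757)
14^32 = (14^16)^2 ≡ 586^2 = 343396 ≡ 475 (mod 757)
14^35 = 14^32 · 14^2 · 14^1 ≡ 475 · 196 · 14 ≡ 603 (mod 757).
So M = 603. Node B computes K = M^59 mod 757.
603^1 ≡ 603 (mod 757)
603^2 = (603^1)^2 ≡ 603^2 = 363609 ≡ 249 (mod 757)
603^4 = (603^2)^2 ≡ 249^2 = 62001 ≡ 684 (mod 757)
603^8 = (603^4)^2 ≡ 684^2 = 467856 ≡ 30 (mod 757)
603^16 = (603^8)^2 ≡ 30^2 = 900 ≡ 143 (mod 757)
603^32 = (603^16)^2 ≡ 143^2 = 20449 ≡ 10 (mod 757)
603^59 = 603^32 · 603^16 · 603^8 · 603^2 · 603^1 ≡ 10 · 143 · 30 · 249 · 603 ≡ 113 (mod 757).

113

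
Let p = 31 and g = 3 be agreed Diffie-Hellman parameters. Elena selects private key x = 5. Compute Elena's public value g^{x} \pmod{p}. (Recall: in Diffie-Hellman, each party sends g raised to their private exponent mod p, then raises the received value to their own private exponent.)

Public value = 3^{5} \pmod{31}.
3^1 ≡ 3 (mod 31)
3^2 = (3^1)^2 ≡ 3^2 = 9 ≡ 9 (mod 31)
3^4 = (3^2)^2 ≡ 9^2 = 81 ≡ 19 (mod 31)
3^5 = 3^4 · 3^1 ≡ 19 · 3 ≡ 26 (mod 31).

26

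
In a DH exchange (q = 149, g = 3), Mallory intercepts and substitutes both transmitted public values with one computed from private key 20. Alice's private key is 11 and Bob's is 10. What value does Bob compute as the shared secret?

Bob receives Mallory's public value M = 3^20 mod 149 instead of the honest one.
3^1 ≡ 3 (mod 149)
3^2 = (3^1)^2 ≡ 3^2 = 9 ≡ 9 (mod 149)
3^4 = (3^2)^2 ≡ 9^2 = 81 ≡ 81 (mod 149)
3^8 = (3^4)^2 ≡ 81^2 = 6561 ≡ 5 (mod 149)
3^16 = (3^8)^2 ≡ 5^2 = 25 ≡ 25 (mod 149)
3^20 = 3^16 · 3^4 ≡ 25 · 81 ≡ 88 (mod 149).
So M = 88. Bob computes K = M^10 mod 149.
88^1 ≡ 88 (mod 149)
88^2 = (88^1)^2 ≡ 88^2 = 7744 ≡ 145 (mod 149)
88^4 = (88^2)^2 ≡ 145^2 = 21025 ≡ 16 (mod 149)
88^8 = (88^4)^2 ≡ 16^2 = 256 ≡ 107 (mod 149)
88^10 = 88^8 · 88^2 ≡ 107 · 145 ≡ 19 (mod 149).

19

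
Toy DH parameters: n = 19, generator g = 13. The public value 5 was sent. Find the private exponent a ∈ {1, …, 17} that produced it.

14

Try successive powers of 13 modulo 19:
13^1 ≡ 13
13^2 ≡ 17
13^3 ≡ 12
13^4 ≡ 4
13^5 ≡ 14
13^6 ≡ 11
13^7 ≡ 10
13^8 ≡ 16
13^9 ≡ 18
13^10 ≡ 6
13^11 ≡ 2
13^12 ≡ 7
13^13 ≡ 15
13^14 ≡ 5
Found: a = 14.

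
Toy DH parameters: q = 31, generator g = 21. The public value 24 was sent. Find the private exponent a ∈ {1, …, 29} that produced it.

17

Try successive powers of 21 modulo 31:
21^1 ≡ 21
21^2 ≡ 7
21^3 ≡ 23
21^4 ≡ 18
21^5 ≡ 6
21^6 ≡ 2
21^7 ≡ 11
21^8 ≡ 14
21^9 ≡ 15
21^10 ≡ 5
21^11 ≡ 12
21^12 ≡ 4
21^13 ≡ 22
21^14 ≡ 28
21^15 ≡ 30
21^16 ≡ 10
21^17 ≡ 24
Found: a = 17.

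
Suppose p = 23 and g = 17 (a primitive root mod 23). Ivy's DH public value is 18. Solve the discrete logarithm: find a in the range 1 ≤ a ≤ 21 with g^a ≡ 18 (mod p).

8

Try successive powers of 17 modulo 23:
17^1 ≡ 17
17^2 ≡ 13
17^3 ≡ 14
17^4 ≡ 8
17^5 ≡ 21
17^6 ≡ 12
17^7 ≡ 20
17^8 ≡ 18
Found: a = 8.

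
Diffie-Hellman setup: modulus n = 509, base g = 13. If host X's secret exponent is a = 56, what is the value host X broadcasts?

Public value = 13^56 mod 509.
13^1 ≡ 13 (mod 509)
13^2 = (13^1)^2 ≡ 13^2 = 169 ≡ 169 (mod 509)
13^4 = (13^2)^2 ≡ 169^2 = 28561 ≡ 57 (mod 509)
13^8 = (13^4)^2 ≡ 57^2 = 3249 ≡ 195 (mod 509)
13^16 = (13^8)^2 ≡ 195^2 = 38025 ≡ 359 (mod 509)
13^32 = (13^16)^2 ≡ 359^2 = 128881 ≡ 104 (mod 509)
13^56 = 13^32 · 13^16 · 13^8 ≡ 104 · 359 · 195 ≡ 293 (mod 509).

293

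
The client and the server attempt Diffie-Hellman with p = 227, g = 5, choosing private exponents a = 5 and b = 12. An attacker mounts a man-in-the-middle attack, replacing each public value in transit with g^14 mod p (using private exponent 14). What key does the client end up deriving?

The client receives an attacker's public value M = 5^14 mod 227 instead of the honest one.
5^1 ≡ 5 (mod 227)
5^2 = (5^1)^2 ≡ 5^2 = 25 ≡ 25 (mod 227)
5^4 = (5^2)^2 ≡ 25^2 = 625 ≡ 171 (mod 227)
5^8 = (5^4)^2 ≡ 171^2 = 29241 ≡ 185 (mod 227)
5^14 = 5^8 · 5^4 · 5^2 ≡ 185 · 171 · 25 ≡ 7 (mod 227).
So M = 7. The client computes K = M^5 mod 227.
7^1 ≡ 7 (mod 227)
7^2 = (7^1)^2 ≡ 7^2 = 49 ≡ 49 (mod 227)
7^4 = (7^2)^2 ≡ 49^2 = 2401 ≡ 131 (mod 227)
7^5 = 7^4 · 7^1 ≡ 131 · 7 ≡ 9 (mod 227).

9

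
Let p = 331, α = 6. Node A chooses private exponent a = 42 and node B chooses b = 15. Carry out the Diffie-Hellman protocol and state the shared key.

Node A sends A = α^a mod p = 6^42 mod 331.
6^1 ≡ 6 (mod 331)
6^2 = (6^1)^2 ≡ 6^2 = 36 ≡ 36 (mod 331)
6^4 = (6^2)^2 ≡ 36^2 = 1296 ≡ 303 (mod 331)
6^8 = (6^4)^2 ≡ 303^2 = 91809 ≡ 122 (mod 331)
6^16 = (6^8)^2 ≡ 122^2 = 14884 ≡ 320 (mod 331)
6^32 = (6^16)^2 ≡ 320^2 = 102400 ≡ 121 (mod 331)
6^42 = 6^32 · 6^8 · 6^2 ≡ 121 · 122 · 36 ≡ 177 (mod 331).
So A = 177. Node B then computes K = A^b mod p = 177^15 mod 331.
177^1 ≡ 177 (mod 331)
177^2 = (177^1)^2 ≡ 177^2 = 31329 ≡ 215 (mod 331)
177^4 = (177^2)^2 ≡ 215^2 = 46225 ≡ 216 (mod 331)
177^8 = (177^4)^2 ≡ 216^2 = 46656 ≡ 316 (mod 331)
177^15 = 177^8 · 177^4 · 177^2 · 177^1 ≡ 316 · 216 · 215 · 177 ≡ 293 (mod 331).

293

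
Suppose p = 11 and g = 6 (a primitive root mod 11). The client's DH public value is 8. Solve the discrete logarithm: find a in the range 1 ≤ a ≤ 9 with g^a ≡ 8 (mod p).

7

Try successive powers of 6 modulo 11:
6^1 ≡ 6
6^2 ≡ 3
6^3 ≡ 7
6^4 ≡ 9
6^5 ≡ 10
6^6 ≡ 5
6^7 ≡ 8
Found: a = 7.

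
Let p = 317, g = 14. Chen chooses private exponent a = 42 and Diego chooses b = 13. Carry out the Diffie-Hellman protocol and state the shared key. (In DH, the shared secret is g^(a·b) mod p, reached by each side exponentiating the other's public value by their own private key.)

266

Diego sends B = g^b mod p = 14^13 mod 317.
14^1 ≡ 14 (mod 317)
14^2 = (14^1)^2 ≡ 14^2 = 196 ≡ 196 (mod 317)
14^4 = (14^2)^2 ≡ 196^2 = 38416 ≡ 59 (mod 317)
14^8 = (14^4)^2 ≡ 59^2 = 3481 ≡ 311 (mod 317)
14^13 = 14^8 · 14^4 · 14^1 ≡ 311 · 59 · 14 ≡ 116 (mod 317).
So B = 116. Chen then computes K = B^a mod p = 116^42 mod 317.
116^1 ≡ 116 (mod 317)
116^2 = (116^1)^2 ≡ 116^2 = 13456 ≡ 142 (mod 317)
116^4 = (116^2)^2 ≡ 142^2 = 20164 ≡ 193 (mod 317)
116^8 = (116^4)^2 ≡ 193^2 = 37249 ≡ 160 (mod 317)
116^16 = (116^8)^2 ≡ 160^2 = 25600 ≡ 240 (mod 317)
116^32 = (116^16)^2 ≡ 240^2 = 57600 ≡ 223 (mod 317)
116^42 = 116^32 · 116^8 · 116^2 ≡ 223 · 160 · 142 ≡ 266 (mod 317).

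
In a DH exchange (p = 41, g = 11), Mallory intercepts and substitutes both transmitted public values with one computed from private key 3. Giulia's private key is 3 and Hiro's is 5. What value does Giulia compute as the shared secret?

12

Giulia receives Mallory's public value M = 11^3 mod 41 instead of the honest one.
11^1 ≡ 11 (mod 41)
11^2 = (11^1)^2 ≡ 11^2 = 121 ≡ 39 (mod 41)
11^3 = 11^2 · 11^1 ≡ 39 · 11 ≡ 19 (mod 41).
So M = 19. Giulia computes K = M^3 mod 41.
19^1 ≡ 19 (mod 41)
19^2 = (19^1)^2 ≡ 19^2 = 361 ≡ 33 (mod 41)
19^3 = 19^2 · 19^1 ≡ 33 · 19 ≡ 12 (mod 41).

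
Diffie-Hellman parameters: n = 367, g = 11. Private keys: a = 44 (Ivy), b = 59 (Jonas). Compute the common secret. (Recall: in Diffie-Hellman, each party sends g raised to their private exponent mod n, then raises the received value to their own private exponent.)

Jonas sends B = g^b mod n = 11^59 mod 367.
11^1 ≡ 11 (mod 367)
11^2 = (11^1)^2 ≡ 11^2 = 121 ≡ 121 (mod 367)
11^4 = (11^2)^2 ≡ 121^2 = 14641 ≡ 328 (mod 367)
11^8 = (11^4)^2 ≡ 328^2 = 107584 ≡ 53 (mod 367)
11^16 = (11^8)^2 ≡ 53^2 = 2809 ≡ 240 (mod 367)
11^32 = (11^16)^2 ≡ 240^2 = 57600 ≡ 348 (mod 367)
11^59 = 11^32 · 11^16 · 11^8 · 11^2 · 11^1 ≡ 348 · 240 · 53 · 121 · 11 ≡ 154 (mod 367).
So B = 154. Ivy then computes K = B^a mod n = 154^44 mod 367.
154^1 ≡ 154 (mod 367)
154^2 = (154^1)^2 ≡ 154^2 = 23716 ≡ 228 (mod 367)
154^4 = (154^2)^2 ≡ 228^2 = 51984 ≡ 237 (mod 367)
154^8 = (154^4)^2 ≡ 237^2 = 56169 ≡ 18 (mod 367)
154^16 = (154^8)^2 ≡ 18^2 = 324 ≡ 324 (mod 367)
154^32 = (154^16)^2 ≡ 324^2 = 104976 ≡ 14 (mod 367)
154^44 = 154^32 · 154^8 · 154^4 ≡ 14 · 18 · 237 ≡ 270 (mod 367).

270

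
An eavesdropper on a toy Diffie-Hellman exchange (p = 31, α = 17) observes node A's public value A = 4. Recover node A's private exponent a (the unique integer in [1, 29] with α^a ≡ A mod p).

24

Try successive powers of 17 modulo 31:
17^1 ≡ 17
17^2 ≡ 10
17^3 ≡ 15
17^4 ≡ 7
17^5 ≡ 26
17^6 ≡ 8
17^7 ≡ 12
17^8 ≡ 18
17^9 ≡ 27
17^10 ≡ 25
17^11 ≡ 22
17^12 ≡ 2
17^13 ≡ 3
17^14 ≡ 20
17^15 ≡ 30
17^16 ≡ 14
17^17 ≡ 21
17^18 ≡ 16
17^19 ≡ 24
17^20 ≡ 5
17^21 ≡ 23
17^22 ≡ 19
17^23 ≡ 13
17^24 ≡ 4
Found: a = 24.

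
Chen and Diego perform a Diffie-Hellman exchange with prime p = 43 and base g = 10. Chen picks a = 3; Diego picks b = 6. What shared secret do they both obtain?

4

Chen sends A = g^a mod p = 10^3 mod 43.
10^1 ≡ 10 (mod 43)
10^2 = (10^1)^2 ≡ 10^2 = 100 ≡ 14 (mod 43)
10^3 = 10^2 · 10^1 ≡ 14 · 10 ≡ 11 (mod 43).
So A = 11. Diego then computes K = A^b mod p = 11^6 mod 43.
11^1 ≡ 11 (mod 43)
11^2 = (11^1)^2 ≡ 11^2 = 121 ≡ 35 (mod 43)
11^4 = (11^2)^2 ≡ 35^2 = 1225 ≡ 21 (mod 43)
11^6 = 11^4 · 11^2 ≡ 21 · 35 ≡ 4 (mod 43).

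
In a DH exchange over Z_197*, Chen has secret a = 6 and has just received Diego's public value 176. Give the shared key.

Shared key K = 176^6 mod 197.
176^1 ≡ 176 (mod 197)
176^2 = (176^1)^2 ≡ 176^2 = 30976 ≡ 47 (mod 197)
176^4 = (176^2)^2 ≡ 47^2 = 2209 ≡ 42 (mod 197)
176^6 = 176^4 · 176^2 ≡ 42 · 47 ≡ 4 (mod 197).

4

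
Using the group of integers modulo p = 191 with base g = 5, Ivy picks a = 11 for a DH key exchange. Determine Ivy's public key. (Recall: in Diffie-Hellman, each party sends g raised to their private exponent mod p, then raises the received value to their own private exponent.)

121

Public value = 5^11 (mod 191).
5^1 ≡ 5 (mod 191)
5^2 = (5^1)^2 ≡ 5^2 = 25 ≡ 25 (mod 191)
5^4 = (5^2)^2 ≡ 25^2 = 625 ≡ 52 (mod 191)
5^8 = (5^4)^2 ≡ 52^2 = 2704 ≡ 30 (mod 191)
5^11 = 5^8 · 5^2 · 5^1 ≡ 30 · 25 · 5 ≡ 121 (mod 191).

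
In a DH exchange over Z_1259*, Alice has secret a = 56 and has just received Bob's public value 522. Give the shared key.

352

Shared key K = 522^56 mod 1259.
522^1 ≡ 522 (mod 1259)
522^2 = (522^1)^2 ≡ 522^2 = 272484 ≡ 540 (mod 1259)
522^4 = (522^2)^2 ≡ 540^2 = 291600 ≡ 771 (mod 1259)
522^8 = (522^4)^2 ≡ 771^2 = 594441 ≡ 193 (mod 1259)
522^16 = (522^8)^2 ≡ 193^2 = 37249 ≡ 738 (mod 1259)
522^32 = (522^16)^2 ≡ 738^2 = 544644 ≡ 756 (mod 1259)
522^56 = 522^32 · 522^16 · 522^8 ≡ 756 · 738 · 193 ≡ 352 (mod 1259).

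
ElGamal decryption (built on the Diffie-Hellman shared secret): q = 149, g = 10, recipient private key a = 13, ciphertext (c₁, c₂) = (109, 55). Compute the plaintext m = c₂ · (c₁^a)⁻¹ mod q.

85

Shared mask s = c₁^a mod q = 109^13 mod 149.
109^1 ≡ 109 (mod 149)
109^2 = (109^1)^2 ≡ 109^2 = 11881 ≡ 110 (mod 149)
109^4 = (109^2)^2 ≡ 110^2 = 12100 ≡ 31 (mod 149)
109^8 = (109^4)^2 ≡ 31^2 = 961 ≡ 67 (mod 149)
109^13 = 109^8 · 109^4 · 109^1 ≡ 67 · 31 · 109 ≡ 62 (mod 149).
So s = 62; s⁻¹ ≡ 137 (mod 149).
m = c₂ · s⁻¹ mod 149 = 55 · 137 mod 149 = 85.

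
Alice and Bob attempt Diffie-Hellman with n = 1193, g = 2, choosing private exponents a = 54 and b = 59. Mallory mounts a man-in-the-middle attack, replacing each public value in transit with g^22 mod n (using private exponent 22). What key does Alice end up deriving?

522

Alice receives Mallory's public value M = 2^22 mod 1193 instead of the honest one.
2^1 ≡ 2 (mod 1193)
2^2 = (2^1)^2 ≡ 2^2 = 4 ≡ 4 (mod 1193)
2^4 = (2^2)^2 ≡ 4^2 = 16 ≡ 16 (mod 1193)
2^8 = (2^4)^2 ≡ 16^2 = 256 ≡ 256 (mod 1193)
2^16 = (2^8)^2 ≡ 256^2 = 65536 ≡ 1114 (mod 1193)
2^22 = 2^16 · 2^4 · 2^2 ≡ 1114 · 16 · 4 ≡ 909 (mod 1193).
So M = 909. Alice computes K = M^54 mod 1193.
909^1 ≡ 909 (mod 1193)
909^2 = (909^1)^2 ≡ 909^2 = 826281 ≡ 725 (mod 1193)
909^4 = (909^2)^2 ≡ 725^2 = 525625 ≡ 705 (mod 1193)
909^8 = (909^4)^2 ≡ 705^2 = 497025 ≡ 737 (mod 1193)
909^16 = (909^8)^2 ≡ 737^2 = 543169 ≡ 354 (mod 1193)
909^32 = (909^16)^2 ≡ 354^2 = 125316 ≡ 51 (mod 1193)
909^54 = 909^32 · 909^16 · 909^4 · 909^2 ≡ 51 · 354 · 705 · 725 ≡ 522 (mod 1193).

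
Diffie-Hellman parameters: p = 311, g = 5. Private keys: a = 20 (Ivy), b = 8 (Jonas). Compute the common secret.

Jonas sends B = g^b mod p = 5^8 mod 311.
5^1 ≡ 5 (mod 311)
5^2 = (5^1)^2 ≡ 5^2 = 25 ≡ 25 (mod 311)
5^4 = (5^2)^2 ≡ 25^2 = 625 ≡ 3 (mod 311)
5^8 = (5^4)^2 ≡ 3^2 = 9 ≡ 9 (mod 311)
So B = 9. Ivy then computes K = B^a mod p = 9^20 mod 311.
9^1 ≡ 9 (mod 311)
9^2 = (9^1)^2 ≡ 9^2 = 81 ≡ 81 (mod 311)
9^4 = (9^2)^2 ≡ 81^2 = 6561 ≡ 30 (mod 311)
9^8 = (9^4)^2 ≡ 30^2 = 900 ≡ 278 (mod 311)
9^16 = (9^8)^2 ≡ 278^2 = 77284 ≡ 156 (mod 311)
9^20 = 9^16 · 9^4 ≡ 156 · 30 ≡ 15 (mod 311).

15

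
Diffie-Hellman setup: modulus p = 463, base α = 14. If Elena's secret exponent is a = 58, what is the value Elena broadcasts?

Public value = 14^{58} \pmod{463}.
14^1 ≡ 14 (mod 463)
14^2 = (14^1)^2 ≡ 14^2 = 196 ≡ 196 (mod 463)
14^4 = (14^2)^2 ≡ 196^2 = 38416 ≡ 450 (mod 463)
14^8 = (14^4)^2 ≡ 450^2 = 202500 ≡ 169 (mod 463)
14^16 = (14^8)^2 ≡ 169^2 = 28561 ≡ 318 (mod 463)
14^32 = (14^16)^2 ≡ 318^2 = 101124 ≡ 190 (mod 463)
14^58 = 14^32 · 14^16 · 14^8 · 14^2 ≡ 190 · 318 · 169 · 196 ≡ 318 (mod 463).

318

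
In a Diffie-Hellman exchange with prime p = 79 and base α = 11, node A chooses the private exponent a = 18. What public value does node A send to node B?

Public value = 11^18 (mod 79).
11^1 ≡ 11 (mod 79)
11^2 = (11^1)^2 ≡ 11^2 = 121 ≡ 42 (mod 79)
11^4 = (11^2)^2 ≡ 42^2 = 1764 ≡ 26 (mod 79)
11^8 = (11^4)^2 ≡ 26^2 = 676 ≡ 44 (mod 79)
11^16 = (11^8)^2 ≡ 44^2 = 1936 ≡ 40 (mod 79)
11^18 = 11^16 · 11^2 ≡ 40 · 42 ≡ 21 (mod 79).

21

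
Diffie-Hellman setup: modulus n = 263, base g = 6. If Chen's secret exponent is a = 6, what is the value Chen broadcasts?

Public value = 6^6 mod 263.
6^1 ≡ 6 (mod 263)
6^2 = (6^1)^2 ≡ 6^2 = 36 ≡ 36 (mod 263)
6^4 = (6^2)^2 ≡ 36^2 = 1296 ≡ 244 (mod 263)
6^6 = 6^4 · 6^2 ≡ 244 · 36 ≡ 105 (mod 263).

105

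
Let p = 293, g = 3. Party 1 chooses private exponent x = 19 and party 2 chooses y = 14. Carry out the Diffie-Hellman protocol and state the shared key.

64

Party 2 sends B = g^y mod p = 3^14 mod 293.
3^1 ≡ 3 (mod 293)
3^2 = (3^1)^2 ≡ 3^2 = 9 ≡ 9 (mod 293)
3^4 = (3^2)^2 ≡ 9^2 = 81 ≡ 81 (mod 293)
3^8 = (3^4)^2 ≡ 81^2 = 6561 ≡ 115 (mod 293)
3^14 = 3^8 · 3^4 · 3^2 ≡ 115 · 81 · 9 ≡ 37 (mod 293).
So B = 37. Party 1 then computes K = B^x mod p = 37^19 mod 293.
37^1 ≡ 37 (mod 293)
37^2 = (37^1)^2 ≡ 37^2 = 1369 ≡ 197 (mod 293)
37^4 = (37^2)^2 ≡ 197^2 = 38809 ≡ 133 (mod 293)
37^8 = (37^4)^2 ≡ 133^2 = 17689 ≡ 109 (mod 293)
37^16 = (37^8)^2 ≡ 109^2 = 11881 ≡ 161 (mod 293)
37^19 = 37^16 · 37^2 · 37^1 ≡ 161 · 197 · 37 ≡ 64 (mod 293).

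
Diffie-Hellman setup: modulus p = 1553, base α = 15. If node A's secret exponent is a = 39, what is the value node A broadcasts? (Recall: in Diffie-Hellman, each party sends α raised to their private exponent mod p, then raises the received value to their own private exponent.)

Public value = 15^39 mod 1553.
15^1 ≡ 15 (mod 1553)
15^2 = (15^1)^2 ≡ 15^2 = 225 ≡ 225 (mod 1553)
15^4 = (15^2)^2 ≡ 225^2 = 50625 ≡ 929 (mod 1553)
15^8 = (15^4)^2 ≡ 929^2 = 863041 ≡ 1126 (mod 1553)
15^16 = (15^8)^2 ≡ 1126^2 = 1267876 ≡ 628 (mod 1553)
15^32 = (15^16)^2 ≡ 628^2 = 394384 ≡ 1475 (mod 1553)
15^39 = 15^32 · 15^4 · 15^2 · 15^1 ≡ 1475 · 929 · 225 · 15 ≡ 978 (mod 1553).

978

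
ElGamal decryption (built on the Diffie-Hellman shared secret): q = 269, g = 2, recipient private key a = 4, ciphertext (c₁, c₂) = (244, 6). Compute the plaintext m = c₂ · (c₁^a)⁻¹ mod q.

211

Shared mask s = c₁^a mod q = 244^4 mod 269.
244^1 ≡ 244 (mod 269)
244^2 = (244^1)^2 ≡ 244^2 = 59536 ≡ 87 (mod 269)
244^4 = (244^2)^2 ≡ 87^2 = 7569 ≡ 37 (mod 269)
So s = 37; s⁻¹ ≡ 80 (mod 269).
m = c₂ · s⁻¹ mod 269 = 6 · 80 mod 269 = 211.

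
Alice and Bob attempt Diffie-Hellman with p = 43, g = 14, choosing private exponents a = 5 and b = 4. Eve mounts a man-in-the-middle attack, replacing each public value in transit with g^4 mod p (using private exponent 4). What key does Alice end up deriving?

40

Alice receives Eve's public value M = 14^4 mod 43 instead of the honest one.
14^1 ≡ 14 (mod 43)
14^2 = (14^1)^2 ≡ 14^2 = 196 ≡ 24 (mod 43)
14^4 = (14^2)^2 ≡ 24^2 = 576 ≡ 17 (mod 43)
So M = 17. Alice computes K = M^5 mod 43.
17^1 ≡ 17 (mod 43)
17^2 = (17^1)^2 ≡ 17^2 = 289 ≡ 31 (mod 43)
17^4 = (17^2)^2 ≡ 31^2 = 961 ≡ 15 (mod 43)
17^5 = 17^4 · 17^1 ≡ 15 · 17 ≡ 40 (mod 43).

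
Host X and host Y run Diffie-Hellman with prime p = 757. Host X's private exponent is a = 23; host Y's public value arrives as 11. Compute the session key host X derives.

637

Shared key K = 11^23 mod 757.
11^1 ≡ 11 (mod 757)
11^2 = (11^1)^2 ≡ 11^2 = 121 ≡ 121 (mod 757)
11^4 = (11^2)^2 ≡ 121^2 = 14641 ≡ 258 (mod 757)
11^8 = (11^4)^2 ≡ 258^2 = 66564 ≡ 705 (mod 757)
11^16 = (11^8)^2 ≡ 705^2 = 497025 ≡ 433 (mod 757)
11^23 = 11^16 · 11^4 · 11^2 · 11^1 ≡ 433 · 258 · 121 · 11 ≡ 637 (mod 757).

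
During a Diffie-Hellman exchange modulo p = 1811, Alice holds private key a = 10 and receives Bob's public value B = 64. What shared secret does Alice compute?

Shared key K = 64^10 mod 1811.
64^1 ≡ 64 (mod 1811)
64^2 = (64^1)^2 ≡ 64^2 = 4096 ≡ 474 (mod 1811)
64^4 = (64^2)^2 ≡ 474^2 = 224676 ≡ 112 (mod 1811)
64^8 = (64^4)^2 ≡ 112^2 = 12544 ≡ 1678 (mod 1811)
64^10 = 64^8 · 64^2 ≡ 1678 · 474 ≡ 343 (mod 1811).

343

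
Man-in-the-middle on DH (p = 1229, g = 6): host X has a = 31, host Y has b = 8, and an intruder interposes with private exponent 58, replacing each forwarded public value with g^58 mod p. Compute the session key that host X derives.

932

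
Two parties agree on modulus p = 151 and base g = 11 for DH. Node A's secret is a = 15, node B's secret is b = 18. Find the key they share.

59

Node B sends B = g^b mod p = 11^18 mod 151.
11^1 ≡ 11 (mod 151)
11^2 = (11^1)^2 ≡ 11^2 = 121 ≡ 121 (mod 151)
11^4 = (11^2)^2 ≡ 121^2 = 14641 ≡ 145 (mod 151)
11^8 = (11^4)^2 ≡ 145^2 = 21025 ≡ 36 (mod 151)
11^16 = (11^8)^2 ≡ 36^2 = 1296 ≡ 88 (mod 151)
11^18 = 11^16 · 11^2 ≡ 88 · 121 ≡ 78 (mod 151).
So B = 78. Node A then computes K = B^a mod p = 78^15 mod 151.
78^1 ≡ 78 (mod 151)
78^2 = (78^1)^2 ≡ 78^2 = 6084 ≡ 44 (mod 151)
78^4 = (78^2)^2 ≡ 44^2 = 1936 ≡ 124 (mod 151)
78^8 = (78^4)^2 ≡ 124^2 = 15376 ≡ 125 (mod 151)
78^15 = 78^8 · 78^4 · 78^2 · 78^1 ≡ 125 · 124 · 44 · 78 ≡ 59 (mod 151).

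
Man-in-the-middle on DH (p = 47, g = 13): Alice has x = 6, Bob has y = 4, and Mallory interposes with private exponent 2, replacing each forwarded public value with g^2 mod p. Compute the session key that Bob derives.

Bob receives Mallory's public value M = 13^2 mod 47 instead of the honest one.
13^1 ≡ 13 (mod 47)
13^2 = (13^1)^2 ≡ 13^2 = 169 ≡ 28 (mod 47)
So M = 28. Bob computes K = M^4 mod 47.
28^1 ≡ 28 (mod 47)
28^2 = (28^1)^2 ≡ 28^2 = 784 ≡ 32 (mod 47)
28^4 = (28^2)^2 ≡ 32^2 = 1024 ≡ 37 (mod 47)

37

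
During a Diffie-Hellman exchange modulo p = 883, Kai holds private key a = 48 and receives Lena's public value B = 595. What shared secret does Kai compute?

579

Shared key K = 595^48 mod 883.
595^1 ≡ 595 (mod 883)
595^2 = (595^1)^2 ≡ 595^2 = 354025 ≡ 825 (mod 883)
595^4 = (595^2)^2 ≡ 825^2 = 680625 ≡ 715 (mod 883)
595^8 = (595^4)^2 ≡ 715^2 = 511225 ≡ 851 (mod 883)
595^16 = (595^8)^2 ≡ 851^2 = 724201 ≡ 141 (mod 883)
595^32 = (595^16)^2 ≡ 141^2 = 19881 ≡ 455 (mod 883)
595^48 = 595^32 · 595^16 ≡ 455 · 141 ≡ 579 (mod 883).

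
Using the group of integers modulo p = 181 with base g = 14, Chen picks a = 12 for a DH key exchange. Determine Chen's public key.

114

Public value = 14^12 mod 181.
14^1 ≡ 14 (mod 181)
14^2 = (14^1)^2 ≡ 14^2 = 196 ≡ 15 (mod 181)
14^4 = (14^2)^2 ≡ 15^2 = 225 ≡ 44 (mod 181)
14^8 = (14^4)^2 ≡ 44^2 = 1936 ≡ 126 (mod 181)
14^12 = 14^8 · 14^4 ≡ 126 · 44 ≡ 114 (mod 181).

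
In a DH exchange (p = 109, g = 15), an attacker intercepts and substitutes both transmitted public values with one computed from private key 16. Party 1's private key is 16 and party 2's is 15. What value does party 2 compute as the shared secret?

Party 2 receives an attacker's public value M = 15^16 mod 109 instead of the honest one.
15^1 ≡ 15 (mod 109)
15^2 = (15^1)^2 ≡ 15^2 = 225 ≡ 7 (mod 109)
15^4 = (15^2)^2 ≡ 7^2 = 49 ≡ 49 (mod 109)
15^8 = (15^4)^2 ≡ 49^2 = 2401 ≡ 3 (mod 109)
15^16 = (15^8)^2 ≡ 3^2 = 9 ≡ 9 (mod 109)
So M = 9. Party 2 computes K = M^15 mod 109.
9^1 ≡ 9 (mod 109)
9^2 = (9^1)^2 ≡ 9^2 = 81 ≡ 81 (mod 109)
9^4 = (9^2)^2 ≡ 81^2 = 6561 ≡ 21 (mod 109)
9^8 = (9^4)^2 ≡ 21^2 = 441 ≡ 5 (mod 109)
9^15 = 9^8 · 9^4 · 9^2 · 9^1 ≡ 5 · 21 · 81 · 9 ≡ 27 (mod 109).

27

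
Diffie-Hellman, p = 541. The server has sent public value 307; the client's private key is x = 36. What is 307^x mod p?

124

Shared key K = 307^36 mod 541.
307^1 ≡ 307 (mod 541)
307^2 = (307^1)^2 ≡ 307^2 = 94249 ≡ 115 (mod 541)
307^4 = (307^2)^2 ≡ 115^2 = 13225 ≡ 241 (mod 541)
307^8 = (307^4)^2 ≡ 241^2 = 58081 ≡ 194 (mod 541)
307^16 = (307^8)^2 ≡ 194^2 = 37636 ≡ 307 (mod 541)
307^32 = (307^16)^2 ≡ 307^2 = 94249 ≡ 115 (mod 541)
307^36 = 307^32 · 307^4 ≡ 115 · 241 ≡ 124 (mod 541).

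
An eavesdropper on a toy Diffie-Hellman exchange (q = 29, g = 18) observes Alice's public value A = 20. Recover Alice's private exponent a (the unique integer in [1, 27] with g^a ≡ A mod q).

Try successive powers of 18 modulo 29:
18^1 ≡ 18
18^2 ≡ 5
18^3 ≡ 3
18^4 ≡ 25
18^5 ≡ 15
18^6 ≡ 9
18^7 ≡ 17
18^8 ≡ 16
18^9 ≡ 27
18^10 ≡ 22
18^11 ≡ 19
18^12 ≡ 23
18^13 ≡ 8
18^14 ≡ 28
18^15 ≡ 11
18^16 ≡ 24
18^17 ≡ 26
18^18 ≡ 4
18^19 ≡ 14
18^20 ≡ 20
Found: a = 20.

20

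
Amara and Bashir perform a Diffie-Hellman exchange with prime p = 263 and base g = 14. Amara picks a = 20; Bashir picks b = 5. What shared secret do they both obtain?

Amara sends A = g^a mod p = 14^20 mod 263.
14^1 ≡ 14 (mod 263)
14^2 = (14^1)^2 ≡ 14^2 = 196 ≡ 196 (mod 263)
14^4 = (14^2)^2 ≡ 196^2 = 38416 ≡ 18 (mod 263)
14^8 = (14^4)^2 ≡ 18^2 = 324 ≡ 61 (mod 263)
14^16 = (14^8)^2 ≡ 61^2 = 3721 ≡ 39 (mod 263)
14^20 = 14^16 · 14^4 ≡ 39 · 18 ≡ 176 (mod 263).
So A = 176. Bashir then computes K = A^b mod p = 176^5 mod 263.
176^1 ≡ 176 (mod 263)
176^2 = (176^1)^2 ≡ 176^2 = 30976 ≡ 205 (mod 263)
176^4 = (176^2)^2 ≡ 205^2 = 42025 ≡ 208 (mod 263)
176^5 = 176^4 · 176^1 ≡ 208 · 176 ≡ 51 (mod 263).

51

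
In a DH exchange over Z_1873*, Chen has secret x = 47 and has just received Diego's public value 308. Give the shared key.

32

Shared key K = 308^47 mod 1873.
308^1 ≡ 308 (mod 1873)
308^2 = (308^1)^2 ≡ 308^2 = 94864 ≡ 1214 (mod 1873)
308^4 = (308^2)^2 ≡ 1214^2 = 1473796 ≡ 1618 (mod 1873)
308^8 = (308^4)^2 ≡ 1618^2 = 2617924 ≡ 1343 (mod 1873)
308^16 = (308^8)^2 ≡ 1343^2 = 1803649 ≡ 1823 (mod 1873)
308^32 = (308^16)^2 ≡ 1823^2 = 3323329 ≡ 627 (mod 1873)
308^47 = 308^32 · 308^8 · 308^4 · 308^2 · 308^1 ≡ 627 · 1343 · 1618 · 1214 · 308 ≡ 32 (mod 1873).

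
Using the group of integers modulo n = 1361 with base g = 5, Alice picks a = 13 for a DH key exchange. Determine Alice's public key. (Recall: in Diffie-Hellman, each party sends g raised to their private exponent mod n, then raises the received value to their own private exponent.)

Public value = 5^13 mod 1361.
5^1 ≡ 5 (mod 1361)
5^2 = (5^1)^2 ≡ 5^2 = 25 ≡ 25 (mod 1361)
5^4 = (5^2)^2 ≡ 25^2 = 625 ≡ 625 (mod 1361)
5^8 = (5^4)^2 ≡ 625^2 = 390625 ≡ 18 (mod 1361)
5^13 = 5^8 · 5^4 · 5^1 ≡ 18 · 625 · 5 ≡ 449 (mod 1361).

449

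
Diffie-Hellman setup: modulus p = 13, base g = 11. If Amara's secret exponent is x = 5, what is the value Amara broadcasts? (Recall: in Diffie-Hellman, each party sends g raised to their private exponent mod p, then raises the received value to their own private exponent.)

7

Public value = 11^5 (mod 13).
11^1 ≡ 11 (mod 13)
11^2 = (11^1)^2 ≡ 11^2 = 121 ≡ 4 (mod 13)
11^4 = (11^2)^2 ≡ 4^2 = 16 ≡ 3 (mod 13)
11^5 = 11^4 · 11^1 ≡ 3 · 11 ≡ 7 (mod 13).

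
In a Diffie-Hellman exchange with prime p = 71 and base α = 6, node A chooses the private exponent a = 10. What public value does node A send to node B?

20

Public value = 6^10 mod 71.
6^1 ≡ 6 (mod 71)
6^2 = (6^1)^2 ≡ 6^2 = 36 ≡ 36 (mod 71)
6^4 = (6^2)^2 ≡ 36^2 = 1296 ≡ 18 (mod 71)
6^8 = (6^4)^2 ≡ 18^2 = 324 ≡ 40 (mod 71)
6^10 = 6^8 · 6^2 ≡ 40 · 36 ≡ 20 (mod 71).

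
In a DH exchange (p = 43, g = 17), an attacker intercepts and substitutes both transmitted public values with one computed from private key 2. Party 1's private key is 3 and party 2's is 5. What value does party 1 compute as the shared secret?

Party 1 receives an attacker's public value M = 17^2 mod 43 instead of the honest one.
17^1 ≡ 17 (mod 43)
17^2 = (17^1)^2 ≡ 17^2 = 289 ≡ 31 (mod 43)
So M = 31. Party 1 computes K = M^3 mod 43.
31^1 ≡ 31 (mod 43)
31^2 = (31^1)^2 ≡ 31^2 = 961 ≡ 15 (mod 43)
31^3 = 31^2 · 31^1 ≡ 15 · 31 ≡ 35 (mod 43).

35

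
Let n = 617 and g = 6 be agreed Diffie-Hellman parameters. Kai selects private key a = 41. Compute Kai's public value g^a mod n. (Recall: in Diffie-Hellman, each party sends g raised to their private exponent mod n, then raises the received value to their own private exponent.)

238

Public value = 6^41 mod 617.
6^1 ≡ 6 (mod 617)
6^2 = (6^1)^2 ≡ 6^2 = 36 ≡ 36 (mod 617)
6^4 = (6^2)^2 ≡ 36^2 = 1296 ≡ 62 (mod 617)
6^8 = (6^4)^2 ≡ 62^2 = 3844 ≡ 142 (mod 617)
6^16 = (6^8)^2 ≡ 142^2 = 20164 ≡ 420 (mod 617)
6^32 = (6^16)^2 ≡ 420^2 = 176400 ≡ 555 (mod 617)
6^41 = 6^32 · 6^8 · 6^1 ≡ 555 · 142 · 6 ≡ 238 (mod 617).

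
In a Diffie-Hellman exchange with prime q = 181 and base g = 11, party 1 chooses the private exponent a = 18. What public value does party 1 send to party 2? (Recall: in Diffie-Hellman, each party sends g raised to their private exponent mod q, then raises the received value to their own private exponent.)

Public value = 11^18 mod 181.
11^1 ≡ 11 (mod 181)
11^2 = (11^1)^2 ≡ 11^2 = 121 ≡ 121 (mod 181)
11^4 = (11^2)^2 ≡ 121^2 = 14641 ≡ 161 (mod 181)
11^8 = (11^4)^2 ≡ 161^2 = 25921 ≡ 38 (mod 181)
11^16 = (11^8)^2 ≡ 38^2 = 1444 ≡ 177 (mod 181)
11^18 = 11^16 · 11^2 ≡ 177 · 121 ≡ 59 (mod 181).

59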